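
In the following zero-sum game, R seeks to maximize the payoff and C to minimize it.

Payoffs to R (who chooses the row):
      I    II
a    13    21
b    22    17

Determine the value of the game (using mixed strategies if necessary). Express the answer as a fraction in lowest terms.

241/13

Row minima are 13 and 17, so R's maximin is 17; column maxima are 22 and 21, so C's minimax is 21. These differ, so the equilibrium is in mixed strategies.
Let R play a with probability p. C is indifferent when 13p + 22(1−p) = 21p + 17(1−p), giving p = 5/13.
Let C play I with probability q. R is indifferent when 13q + 21(1−q) = 22q + 17(1−q), giving q = 4/13.
The value is 13·(4/13) + (21)·(9/13) = 241/13.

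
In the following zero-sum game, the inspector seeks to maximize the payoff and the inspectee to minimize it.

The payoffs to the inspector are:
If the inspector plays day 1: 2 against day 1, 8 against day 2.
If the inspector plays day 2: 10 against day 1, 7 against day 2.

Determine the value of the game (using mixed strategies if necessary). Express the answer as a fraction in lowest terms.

22/3

Row minima are 2 and 7, so the inspector's maximin is 7; column maxima are 10 and 8, so the inspectee's minimax is 8. These differ, so the equilibrium is in mixed strategies.
Let the inspector play day 1 with probability p. The inspectee is indifferent when 2p + 10(1−p) = 8p + 7(1−p), giving p = 1/3.
Let the inspectee play day 1 with probability q. The inspector is indifferent when 2q + 8(1−q) = 10q + 7(1−q), giving q = 1/9.
The value is 2·(1/9) + (8)·(8/9) = 22/3.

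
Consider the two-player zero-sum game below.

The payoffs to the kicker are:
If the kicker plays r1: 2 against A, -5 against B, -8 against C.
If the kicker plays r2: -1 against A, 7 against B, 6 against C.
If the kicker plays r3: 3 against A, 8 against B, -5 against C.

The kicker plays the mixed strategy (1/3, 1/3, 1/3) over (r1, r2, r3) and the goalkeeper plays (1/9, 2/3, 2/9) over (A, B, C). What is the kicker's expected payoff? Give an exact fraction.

Against (1/9, 2/3, 2/9), each row's expected payoff is r1: -44/9; r2: 53/9; r3: 41/9.
Taking the (1/3, 1/3, 1/3)-weighted average: (1/3)·(-44/9) + (1/3)·(53/9) + (1/3)·(41/9) = 50/27.

50/27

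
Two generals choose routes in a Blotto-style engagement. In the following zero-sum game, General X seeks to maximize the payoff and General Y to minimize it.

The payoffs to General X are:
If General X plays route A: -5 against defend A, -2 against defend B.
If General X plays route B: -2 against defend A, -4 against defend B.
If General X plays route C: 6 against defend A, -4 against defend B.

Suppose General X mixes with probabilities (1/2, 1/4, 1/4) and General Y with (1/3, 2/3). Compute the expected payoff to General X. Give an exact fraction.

Against (1/3, 2/3), each row's expected payoff is route A: -3; route B: -10/3; route C: -2/3.
Taking the (1/2, 1/4, 1/4)-weighted average: (1/2)·(-3) + (1/4)·(-10/3) + (1/4)·(-2/3) = -5/2.

-5/2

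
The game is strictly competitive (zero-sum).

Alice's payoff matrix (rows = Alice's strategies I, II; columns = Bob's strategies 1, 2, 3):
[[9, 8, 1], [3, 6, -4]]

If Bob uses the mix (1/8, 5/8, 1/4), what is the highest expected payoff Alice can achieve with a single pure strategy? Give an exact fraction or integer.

51/8

I: (9)·(1/8) + (8)·(5/8) + (1)·(1/4) = 51/8.
II: (3)·(1/8) + (6)·(5/8) + (-4)·(1/4) = 25/8.
The best pure response is I with expected payoff 51/8.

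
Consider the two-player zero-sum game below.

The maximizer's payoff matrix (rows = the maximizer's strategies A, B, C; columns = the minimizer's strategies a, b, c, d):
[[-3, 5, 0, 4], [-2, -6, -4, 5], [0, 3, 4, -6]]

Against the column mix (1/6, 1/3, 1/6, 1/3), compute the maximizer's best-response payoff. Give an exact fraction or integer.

A: (-3)·(1/6) + (5)·(1/3) + (0)·(1/6) + (4)·(1/3) = 5/2.
B: (-2)·(1/6) + (-6)·(1/3) + (-4)·(1/6) + (5)·(1/3) = -4/3.
C: (0)·(1/6) + (3)·(1/3) + (4)·(1/6) + (-6)·(1/3) = -1/3.
The best pure response is A with expected payoff 5/2.

5/2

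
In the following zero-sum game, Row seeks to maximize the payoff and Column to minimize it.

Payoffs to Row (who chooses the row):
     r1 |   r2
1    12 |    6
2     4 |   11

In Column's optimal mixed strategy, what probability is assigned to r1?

Row minima are 6 and 4, so Row's maximin is 6; column maxima are 12 and 11, so Column's minimax is 11. These differ, so the equilibrium is in mixed strategies.
Let Column play r1 with probability q. Row is indifferent when 12q + 6(1−q) = 4q + 11(1−q), giving q = 5/13.

5/13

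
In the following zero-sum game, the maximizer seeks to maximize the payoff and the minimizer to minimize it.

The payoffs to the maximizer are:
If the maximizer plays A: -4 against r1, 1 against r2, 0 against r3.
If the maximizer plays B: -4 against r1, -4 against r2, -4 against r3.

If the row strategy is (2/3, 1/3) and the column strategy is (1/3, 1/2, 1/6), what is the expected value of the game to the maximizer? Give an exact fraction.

Against (1/3, 1/2, 1/6), each row's expected payoff is A: -5/6; B: -4.
Taking the (2/3, 1/3)-weighted average: (2/3)·(-5/6) + (1/3)·(-4) = -17/9.

-17/9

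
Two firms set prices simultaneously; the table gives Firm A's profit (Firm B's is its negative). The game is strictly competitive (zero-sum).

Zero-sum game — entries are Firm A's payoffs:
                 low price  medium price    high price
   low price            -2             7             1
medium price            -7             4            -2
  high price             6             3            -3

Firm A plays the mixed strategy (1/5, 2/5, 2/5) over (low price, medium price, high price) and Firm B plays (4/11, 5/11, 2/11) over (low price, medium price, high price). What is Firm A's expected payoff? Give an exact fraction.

71/55

Against (4/11, 5/11, 2/11), each row's expected payoff is low price: 29/11; medium price: -12/11; high price: 3.
Taking the (1/5, 2/5, 2/5)-weighted average: (1/5)·(29/11) + (2/5)·(-12/11) + (2/5)·(3) = 71/55.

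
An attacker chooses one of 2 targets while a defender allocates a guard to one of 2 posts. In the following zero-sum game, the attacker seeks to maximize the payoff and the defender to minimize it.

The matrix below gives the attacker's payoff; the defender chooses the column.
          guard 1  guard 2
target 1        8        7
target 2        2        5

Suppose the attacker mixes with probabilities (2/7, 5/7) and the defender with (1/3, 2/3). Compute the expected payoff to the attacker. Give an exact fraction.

104/21

Against (1/3, 2/3), each row's expected payoff is target 1: 22/3; target 2: 4.
Taking the (2/7, 5/7)-weighted average: (2/7)·(22/3) + (5/7)·(4) = 104/21.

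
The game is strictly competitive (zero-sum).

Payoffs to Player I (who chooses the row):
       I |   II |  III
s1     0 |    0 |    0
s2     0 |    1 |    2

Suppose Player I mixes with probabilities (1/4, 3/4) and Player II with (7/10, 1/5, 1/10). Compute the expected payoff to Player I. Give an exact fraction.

Against (7/10, 1/5, 1/10), each row's expected payoff is s1: 0; s2: 2/5.
Taking the (1/4, 3/4)-weighted average: (1/4)·(0) + (3/4)·(2/5) = 3/10.

3/10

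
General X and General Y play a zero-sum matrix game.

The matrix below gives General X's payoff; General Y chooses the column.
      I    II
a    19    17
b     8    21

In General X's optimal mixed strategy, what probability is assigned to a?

13/15

Row minima are 17 and 8, so General X's maximin is 17; column maxima are 19 and 21, so General Y's minimax is 19. These differ, so the equilibrium is in mixed strategies.
Let General X play a with probability p. General Y is indifferent when 19p + 8(1−p) = 17p + 21(1−p), giving p = 13/15.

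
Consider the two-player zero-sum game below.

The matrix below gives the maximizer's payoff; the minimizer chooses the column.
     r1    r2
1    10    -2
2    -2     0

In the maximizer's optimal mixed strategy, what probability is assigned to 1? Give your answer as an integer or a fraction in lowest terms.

1/7

Row minima are -2 and -2, so the maximizer's maximin is -2; column maxima are 10 and 0, so the minimizer's minimax is 0. These differ, so the equilibrium is in mixed strategies.
Let the maximizer play 1 with probability p. The minimizer is indifferent when 10p − 2(1−p) = −2p, giving p = 1/7.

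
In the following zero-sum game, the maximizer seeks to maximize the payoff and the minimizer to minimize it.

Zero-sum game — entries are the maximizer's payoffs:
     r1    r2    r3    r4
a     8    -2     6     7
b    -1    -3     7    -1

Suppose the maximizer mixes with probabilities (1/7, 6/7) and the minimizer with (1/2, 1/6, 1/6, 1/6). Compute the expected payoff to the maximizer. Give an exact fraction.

5/6

Against (1/2, 1/6, 1/6, 1/6), each row's expected payoff is a: 35/6; b: 0.
Taking the (1/7, 6/7)-weighted average: (1/7)·(35/6) + (6/7)·(0) = 5/6.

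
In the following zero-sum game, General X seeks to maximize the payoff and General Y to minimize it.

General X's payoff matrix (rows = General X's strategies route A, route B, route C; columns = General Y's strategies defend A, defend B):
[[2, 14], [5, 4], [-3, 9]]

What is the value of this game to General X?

Row route C is strictly dominated by row route A, so General X never plays it.
The remaining 2×2 game on (route A, route B) × (defend A, defend B) has no saddle point. Let General X play route A with probability p; indifference gives 2p + 5(1−p) = 14p + 4(1−p), so p = 1/13.
Similarly General Y's optimal q on defend A is 10/13, and the value is 2·(10/13) + (14)·(3/13) = 62/13.

62/13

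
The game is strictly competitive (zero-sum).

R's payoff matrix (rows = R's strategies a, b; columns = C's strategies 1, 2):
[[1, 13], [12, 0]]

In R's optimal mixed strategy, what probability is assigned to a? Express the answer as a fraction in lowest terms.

Row minima are 1 and 0, so R's maximin is 1; column maxima are 12 and 13, so C's minimax is 12. These differ, so the equilibrium is in mixed strategies.
Let R play a with probability p. C is indifferent when p + 12(1−p) = 13p, giving p = 1/2.

1/2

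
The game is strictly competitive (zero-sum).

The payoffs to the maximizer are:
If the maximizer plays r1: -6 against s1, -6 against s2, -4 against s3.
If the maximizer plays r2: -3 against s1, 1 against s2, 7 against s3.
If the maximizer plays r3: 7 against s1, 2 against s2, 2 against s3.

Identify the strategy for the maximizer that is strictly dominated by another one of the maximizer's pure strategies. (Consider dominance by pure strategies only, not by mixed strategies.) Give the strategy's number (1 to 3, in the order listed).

Compare r1 with r2: -3 > -6, 1 > -6, 7 > -4.
So r2 strictly dominates r1 for the maximizer; r1 is strictly dominated.

1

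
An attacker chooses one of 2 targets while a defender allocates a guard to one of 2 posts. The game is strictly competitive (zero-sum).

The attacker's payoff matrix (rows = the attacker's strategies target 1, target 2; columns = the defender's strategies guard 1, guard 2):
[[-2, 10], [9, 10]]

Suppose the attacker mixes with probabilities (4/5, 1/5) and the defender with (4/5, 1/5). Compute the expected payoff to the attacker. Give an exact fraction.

54/25

Against (4/5, 1/5), each row's expected payoff is target 1: 2/5; target 2: 46/5.
Taking the (4/5, 1/5)-weighted average: (4/5)·(2/5) + (1/5)·(46/5) = 54/25.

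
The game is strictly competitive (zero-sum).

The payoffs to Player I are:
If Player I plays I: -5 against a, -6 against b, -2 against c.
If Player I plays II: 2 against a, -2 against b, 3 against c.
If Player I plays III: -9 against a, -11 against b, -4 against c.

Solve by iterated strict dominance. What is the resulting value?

-2

Row III is strictly dominated by row I (-5>-9, -6>-11, -2>-4); eliminate III.
Row I is strictly dominated by row II (2>-5, -2>-6, 3>-2); eliminate I.
Column a is strictly dominated by b for Player II (-2<2); eliminate a.
Column c is strictly dominated by b for Player II (-2<3); eliminate c.
Only (II, b) remains, with payoff -2.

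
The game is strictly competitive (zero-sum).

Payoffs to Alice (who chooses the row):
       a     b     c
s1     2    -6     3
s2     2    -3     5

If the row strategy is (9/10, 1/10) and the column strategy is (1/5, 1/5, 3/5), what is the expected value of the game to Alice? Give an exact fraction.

59/50

Against (1/5, 1/5, 3/5), each row's expected payoff is s1: 1; s2: 14/5.
Taking the (9/10, 1/10)-weighted average: (9/10)·(1) + (1/10)·(14/5) = 59/50.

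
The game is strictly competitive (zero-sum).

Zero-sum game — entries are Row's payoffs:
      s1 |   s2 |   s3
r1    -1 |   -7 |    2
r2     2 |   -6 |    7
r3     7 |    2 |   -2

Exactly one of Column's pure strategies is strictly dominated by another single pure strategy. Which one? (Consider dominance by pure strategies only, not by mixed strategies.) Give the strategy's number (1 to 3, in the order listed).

Column prefers columns that give Row less. Compare s1 with s2: -7 < -1, -6 < 2, 2 < 7.
So s2 strictly dominates s1 for Column; s1 is strictly dominated.

1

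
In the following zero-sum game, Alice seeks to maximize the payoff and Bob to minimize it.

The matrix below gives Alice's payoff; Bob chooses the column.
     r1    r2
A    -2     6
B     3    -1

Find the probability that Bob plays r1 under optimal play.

Row minima are -2 and -1, so Alice's maximin is -1; column maxima are 3 and 6, so Bob's minimax is 3. These differ, so the equilibrium is in mixed strategies.
Let Bob play r1 with probability q. Alice is indifferent when −2q + 6(1−q) = 3q − (1−q), giving q = 7/12.

7/12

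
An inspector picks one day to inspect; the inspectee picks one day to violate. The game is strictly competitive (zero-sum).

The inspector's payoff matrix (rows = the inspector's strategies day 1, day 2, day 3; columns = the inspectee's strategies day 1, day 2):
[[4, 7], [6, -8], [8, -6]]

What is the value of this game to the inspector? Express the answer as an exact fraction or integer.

80/17

Row day 2 is strictly dominated by row day 3, so the inspector never plays it.
The remaining 2×2 game on (day 1, day 3) × (day 1, day 2) has no saddle point. Let the inspector play day 1 with probability p; indifference gives 4p + 8(1−p) = 7p − 6(1−p), so p = 14/17.
Similarly the inspectee's optimal q on day 1 is 13/17, and the value is 4·(13/17) + (7)·(4/17) = 80/17.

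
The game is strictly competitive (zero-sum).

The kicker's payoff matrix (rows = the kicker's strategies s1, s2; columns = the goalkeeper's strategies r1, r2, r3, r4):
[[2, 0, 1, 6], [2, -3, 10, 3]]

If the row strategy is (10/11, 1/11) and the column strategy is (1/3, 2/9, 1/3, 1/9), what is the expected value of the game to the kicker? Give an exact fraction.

61/33

Against (1/3, 2/9, 1/3, 1/9), each row's expected payoff is s1: 5/3; s2: 11/3.
Taking the (10/11, 1/11)-weighted average: (10/11)·(5/3) + (1/11)·(11/3) = 61/33.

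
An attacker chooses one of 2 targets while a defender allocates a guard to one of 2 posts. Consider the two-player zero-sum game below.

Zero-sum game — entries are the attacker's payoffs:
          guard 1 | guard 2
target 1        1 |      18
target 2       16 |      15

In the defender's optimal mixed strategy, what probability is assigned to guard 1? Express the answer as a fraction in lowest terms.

1/6

Row minima are 1 and 15, so the attacker's maximin is 15; column maxima are 16 and 18, so the defender's minimax is 16. These differ, so the equilibrium is in mixed strategies.
Let the defender play guard 1 with probability q. The attacker is indifferent when q + 18(1−q) = 16q + 15(1−q), giving q = 1/6.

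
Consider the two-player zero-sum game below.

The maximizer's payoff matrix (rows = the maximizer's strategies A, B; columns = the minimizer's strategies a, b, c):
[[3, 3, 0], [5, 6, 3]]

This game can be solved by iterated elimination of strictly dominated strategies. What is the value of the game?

3

Column a is strictly dominated by c for the minimizer (0<3, 3<5); eliminate a.
Row A is strictly dominated by row B (6>3, 3>0); eliminate A.
Column b is strictly dominated by c for the minimizer (3<6); eliminate b.
Only (B, c) remains, with payoff 3.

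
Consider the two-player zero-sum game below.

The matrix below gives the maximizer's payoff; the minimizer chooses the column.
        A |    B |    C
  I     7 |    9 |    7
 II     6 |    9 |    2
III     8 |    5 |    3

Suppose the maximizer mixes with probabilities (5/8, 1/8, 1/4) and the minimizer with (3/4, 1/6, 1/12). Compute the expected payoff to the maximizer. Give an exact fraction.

Against (3/4, 1/6, 1/12), each row's expected payoff is I: 22/3; II: 37/6; III: 85/12.
Taking the (5/8, 1/8, 1/4)-weighted average: (5/8)·(22/3) + (1/8)·(37/6) + (1/4)·(85/12) = 57/8.

57/8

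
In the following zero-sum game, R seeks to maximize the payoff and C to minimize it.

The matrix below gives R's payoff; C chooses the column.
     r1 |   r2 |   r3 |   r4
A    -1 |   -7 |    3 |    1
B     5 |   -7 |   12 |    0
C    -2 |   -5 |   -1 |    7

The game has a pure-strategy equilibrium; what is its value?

Row minima: -7, -7, -5 → R's maximin is -5.
Column maxima: 5, -5, 12, 7 → C's minimax is -5.
They coincide at (C, r2), so the value is -5.

-5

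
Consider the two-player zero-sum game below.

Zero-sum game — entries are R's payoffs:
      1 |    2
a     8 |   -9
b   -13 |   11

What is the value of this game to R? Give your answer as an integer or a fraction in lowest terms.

-29/41

Row minima are -9 and -13, so R's maximin is -9; column maxima are 8 and 11, so C's minimax is 8. These differ, so the equilibrium is in mixed strategies.
Let R play a with probability p. C is indifferent when 8p − 13(1−p) = −9p + 11(1−p), giving p = 24/41.
Let C play 1 with probability q. R is indifferent when 8q − 9(1−q) = −13q + 11(1−q), giving q = 20/41.
The value is 8·(20/41) + (-9)·(21/41) = -29/41.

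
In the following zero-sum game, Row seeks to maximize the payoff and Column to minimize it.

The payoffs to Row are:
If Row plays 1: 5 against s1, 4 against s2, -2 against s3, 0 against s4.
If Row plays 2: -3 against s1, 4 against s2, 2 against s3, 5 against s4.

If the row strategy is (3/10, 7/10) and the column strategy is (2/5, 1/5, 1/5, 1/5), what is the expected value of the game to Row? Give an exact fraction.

71/50

Against (2/5, 1/5, 1/5, 1/5), each row's expected payoff is 1: 12/5; 2: 1.
Taking the (3/10, 7/10)-weighted average: (3/10)·(12/5) + (7/10)·(1) = 71/50.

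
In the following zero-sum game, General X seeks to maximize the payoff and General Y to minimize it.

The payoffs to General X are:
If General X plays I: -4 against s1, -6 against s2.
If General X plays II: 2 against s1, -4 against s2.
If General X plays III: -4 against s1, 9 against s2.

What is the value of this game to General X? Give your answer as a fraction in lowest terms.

Row I is strictly dominated by row II, so General X never plays it.
The remaining 2×2 game on (II, III) × (s1, s2) has no saddle point. Let General X play II with probability p; indifference gives 2p − 4(1−p) = −4p + 9(1−p), so p = 13/19.
Similarly General Y's optimal q on s1 is 13/19, and the value is 2·(13/19) + (-4)·(6/19) = 2/19.

2/19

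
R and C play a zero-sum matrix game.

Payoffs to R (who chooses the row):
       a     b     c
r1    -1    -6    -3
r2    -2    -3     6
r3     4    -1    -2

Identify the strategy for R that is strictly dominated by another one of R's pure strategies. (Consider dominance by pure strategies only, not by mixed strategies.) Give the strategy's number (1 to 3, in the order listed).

Compare r1 with r3: 4 > -1, -1 > -6, -2 > -3.
So r3 strictly dominates r1 for R; r1 is strictly dominated.

1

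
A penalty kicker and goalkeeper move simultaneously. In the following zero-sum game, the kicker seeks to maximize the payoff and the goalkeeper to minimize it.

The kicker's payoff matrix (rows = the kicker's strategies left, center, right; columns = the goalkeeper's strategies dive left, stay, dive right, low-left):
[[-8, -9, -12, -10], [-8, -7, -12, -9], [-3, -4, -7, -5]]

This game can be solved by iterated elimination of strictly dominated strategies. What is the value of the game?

Column low-left is strictly dominated by dive right for the goalkeeper (-12<-10, -12<-9, -7<-5); eliminate low-left.
Row left is strictly dominated by row right (-3>-8, -4>-9, -7>-12); eliminate left.
Column dive left is strictly dominated by dive right for the goalkeeper (-12<-8, -7<-3); eliminate dive left.
Column stay is strictly dominated by dive right for the goalkeeper (-12<-7, -7<-4); eliminate stay.
Row center is strictly dominated by row right (-7>-12); eliminate center.
Only (right, dive right) remains, with payoff -7.

-7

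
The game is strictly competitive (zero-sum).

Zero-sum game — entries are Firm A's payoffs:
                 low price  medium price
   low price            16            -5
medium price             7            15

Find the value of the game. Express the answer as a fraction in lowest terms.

275/29

Row minima are -5 and 7, so Firm A's maximin is 7; column maxima are 16 and 15, so Firm B's minimax is 15. These differ, so the equilibrium is in mixed strategies.
Let Firm A play low price with probability p. Firm B is indifferent when 16p + 7(1−p) = −5p + 15(1−p), giving p = 8/29.
Let Firm B play low price with probability q. Firm A is indifferent when 16q − 5(1−q) = 7q + 15(1−q), giving q = 20/29.
The value is 16·(20/29) + (-5)·(9/29) = 275/29.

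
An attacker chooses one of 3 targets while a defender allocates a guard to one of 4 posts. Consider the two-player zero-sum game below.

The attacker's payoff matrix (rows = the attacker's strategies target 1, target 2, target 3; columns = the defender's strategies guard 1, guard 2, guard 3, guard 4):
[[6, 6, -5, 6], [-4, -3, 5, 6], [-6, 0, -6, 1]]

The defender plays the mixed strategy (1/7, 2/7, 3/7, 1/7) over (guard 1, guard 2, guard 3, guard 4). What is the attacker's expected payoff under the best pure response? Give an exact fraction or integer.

11/7

target 1: (6)·(1/7) + (6)·(2/7) + (-5)·(3/7) + (6)·(1/7) = 9/7.
target 2: (-4)·(1/7) + (-3)·(2/7) + (5)·(3/7) + (6)·(1/7) = 11/7.
target 3: (-6)·(1/7) + (0)·(2/7) + (-6)·(3/7) + (1)·(1/7) = -23/7.
The best pure response is target 2 with expected payoff 11/7.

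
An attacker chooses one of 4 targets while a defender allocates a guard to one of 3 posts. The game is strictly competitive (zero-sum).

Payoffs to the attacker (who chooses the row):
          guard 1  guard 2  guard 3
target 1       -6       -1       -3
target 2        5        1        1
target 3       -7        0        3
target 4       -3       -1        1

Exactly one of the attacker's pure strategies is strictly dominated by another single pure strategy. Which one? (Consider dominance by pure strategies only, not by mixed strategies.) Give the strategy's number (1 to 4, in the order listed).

Compare target 1 with target 2: 5 > -6, 1 > -1, 1 > -3.
So target 2 strictly dominates target 1 for the attacker; target 1 is strictly dominated.

1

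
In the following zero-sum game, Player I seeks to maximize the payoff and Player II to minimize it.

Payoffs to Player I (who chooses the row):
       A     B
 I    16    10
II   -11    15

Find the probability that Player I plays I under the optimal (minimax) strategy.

Row minima are 10 and -11, so Player I's maximin is 10; column maxima are 16 and 15, so Player II's minimax is 15. These differ, so the equilibrium is in mixed strategies.
Let Player I play I with probability p. Player II is indifferent when 16p − 11(1−p) = 10p + 15(1−p), giving p = 13/16.

13/16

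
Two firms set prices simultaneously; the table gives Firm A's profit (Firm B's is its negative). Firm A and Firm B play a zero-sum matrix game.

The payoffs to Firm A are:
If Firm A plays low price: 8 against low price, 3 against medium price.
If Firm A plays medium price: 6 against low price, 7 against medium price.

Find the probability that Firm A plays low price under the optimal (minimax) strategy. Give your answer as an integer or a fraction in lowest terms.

1/6

Row minima are 3 and 6, so Firm A's maximin is 6; column maxima are 8 and 7, so Firm B's minimax is 7. These differ, so the equilibrium is in mixed strategies.
Let Firm A play low price with probability p. Firm B is indifferent when 8p + 6(1−p) = 3p + 7(1−p), giving p = 1/6.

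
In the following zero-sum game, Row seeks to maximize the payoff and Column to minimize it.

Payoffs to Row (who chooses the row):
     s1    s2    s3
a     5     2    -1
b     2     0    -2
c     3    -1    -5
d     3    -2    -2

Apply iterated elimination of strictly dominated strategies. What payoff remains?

Row d is strictly dominated by row a (5>3, 2>-2, -1>-2); eliminate d.
Row c is strictly dominated by row a (5>3, 2>-1, -1>-5); eliminate c.
Column s1 is strictly dominated by s2 for Column (2<5, 0<2); eliminate s1.
Column s2 is strictly dominated by s3 for Column (-1<2, -2<0); eliminate s2.
Row b is strictly dominated by row a (-1>-2); eliminate b.
Only (a, s3) remains, with payoff -1.

-1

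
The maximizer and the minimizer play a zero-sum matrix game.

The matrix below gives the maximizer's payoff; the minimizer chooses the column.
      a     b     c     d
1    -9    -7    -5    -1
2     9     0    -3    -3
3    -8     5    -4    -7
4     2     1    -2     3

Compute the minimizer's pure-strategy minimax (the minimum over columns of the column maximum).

-2

The worst case (largest entry) in each column is a: 9, b: 5, c: -2, d: 3.
The best (smallest) of these is -2.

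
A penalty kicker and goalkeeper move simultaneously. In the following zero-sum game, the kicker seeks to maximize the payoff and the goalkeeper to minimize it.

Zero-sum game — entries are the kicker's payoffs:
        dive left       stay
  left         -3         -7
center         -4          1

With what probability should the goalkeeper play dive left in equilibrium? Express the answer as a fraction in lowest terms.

8/9

Row minima are -7 and -4, so the kicker's maximin is -4; column maxima are -3 and 1, so the goalkeeper's minimax is -3. These differ, so the equilibrium is in mixed strategies.
Let the goalkeeper play dive left with probability q. The kicker is indifferent when −3q − 7(1−q) = −4q + (1−q), giving q = 8/9.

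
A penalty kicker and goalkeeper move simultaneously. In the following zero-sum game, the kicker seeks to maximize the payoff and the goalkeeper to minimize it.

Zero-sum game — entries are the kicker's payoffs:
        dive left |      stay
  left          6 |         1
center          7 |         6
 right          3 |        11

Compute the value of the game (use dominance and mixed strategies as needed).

Row left is strictly dominated by row center, so the kicker never plays it.
The remaining 2×2 game on (center, right) × (dive left, stay) has no saddle point. Let the kicker play center with probability p; indifference gives 7p + 3(1−p) = 6p + 11(1−p), so p = 8/9.
Similarly the goalkeeper's optimal q on dive left is 5/9, and the value is 7·(5/9) + (6)·(4/9) = 59/9.

59/9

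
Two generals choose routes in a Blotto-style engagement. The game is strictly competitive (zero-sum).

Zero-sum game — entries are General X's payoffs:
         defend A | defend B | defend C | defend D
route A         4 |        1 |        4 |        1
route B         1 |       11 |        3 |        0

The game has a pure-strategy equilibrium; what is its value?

1

Row minima: 1, 0 → General X's maximin is 1.
Column maxima: 4, 11, 4, 1 → General Y's minimax is 1.
They coincide at (route A, defend D), so the value is 1.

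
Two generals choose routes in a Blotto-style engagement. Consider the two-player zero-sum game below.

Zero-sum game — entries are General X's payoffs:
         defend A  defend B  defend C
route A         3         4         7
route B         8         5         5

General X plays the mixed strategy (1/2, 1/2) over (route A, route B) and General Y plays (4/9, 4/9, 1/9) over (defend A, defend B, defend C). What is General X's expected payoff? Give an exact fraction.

46/9

Against (4/9, 4/9, 1/9), each row's expected payoff is route A: 35/9; route B: 19/3.
Taking the (1/2, 1/2)-weighted average: (1/2)·(35/9) + (1/2)·(19/3) = 46/9.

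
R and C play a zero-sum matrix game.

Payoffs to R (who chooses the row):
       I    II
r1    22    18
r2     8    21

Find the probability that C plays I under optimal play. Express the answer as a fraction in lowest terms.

Row minima are 18 and 8, so R's maximin is 18; column maxima are 22 and 21, so C's minimax is 21. These differ, so the equilibrium is in mixed strategies.
Let C play I with probability q. R is indifferent when 22q + 18(1−q) = 8q + 21(1−q), giving q = 3/17.

3/17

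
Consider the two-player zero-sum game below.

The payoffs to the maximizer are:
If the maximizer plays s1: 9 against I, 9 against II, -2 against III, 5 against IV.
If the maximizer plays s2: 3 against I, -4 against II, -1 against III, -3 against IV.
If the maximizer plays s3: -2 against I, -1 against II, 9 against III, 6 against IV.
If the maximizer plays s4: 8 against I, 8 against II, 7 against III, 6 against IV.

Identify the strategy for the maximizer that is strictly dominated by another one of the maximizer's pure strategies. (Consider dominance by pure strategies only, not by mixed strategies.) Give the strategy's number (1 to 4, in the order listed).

2

Compare s2 with s4: 8 > 3, 8 > -4, 7 > -1, 6 > -3.
So s4 strictly dominates s2 for the maximizer; s2 is strictly dominated.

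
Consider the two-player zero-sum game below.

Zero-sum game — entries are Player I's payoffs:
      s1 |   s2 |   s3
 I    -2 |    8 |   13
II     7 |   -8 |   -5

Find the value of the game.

Column s3 is strictly dominated by s2 for Player II (it gives Player I more in every row).
The remaining 2×2 game on (I, II) × (s1, s2) has no saddle point. Let Player I play I with probability p; indifference gives −2p + 7(1−p) = 8p − 8(1−p), so p = 3/5.
Similarly Player II's optimal q on s1 is 16/25, and the value is -2·(16/25) + (8)·(9/25) = 8/5.

8/5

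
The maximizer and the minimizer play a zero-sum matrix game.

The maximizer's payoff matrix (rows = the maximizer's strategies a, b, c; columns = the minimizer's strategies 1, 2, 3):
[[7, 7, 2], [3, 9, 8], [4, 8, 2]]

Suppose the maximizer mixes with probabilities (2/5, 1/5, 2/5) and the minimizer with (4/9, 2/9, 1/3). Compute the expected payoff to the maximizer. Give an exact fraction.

Against (4/9, 2/9, 1/3), each row's expected payoff is a: 16/3; b: 6; c: 38/9.
Taking the (2/5, 1/5, 2/5)-weighted average: (2/5)·(16/3) + (1/5)·(6) + (2/5)·(38/9) = 226/45.

226/45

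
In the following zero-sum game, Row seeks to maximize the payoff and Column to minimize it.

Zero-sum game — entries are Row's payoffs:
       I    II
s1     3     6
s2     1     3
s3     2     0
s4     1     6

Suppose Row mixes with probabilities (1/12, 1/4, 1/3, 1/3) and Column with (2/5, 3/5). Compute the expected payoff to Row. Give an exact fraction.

51/20

Against (2/5, 3/5), each row's expected payoff is s1: 24/5; s2: 11/5; s3: 4/5; s4: 4.
Taking the (1/12, 1/4, 1/3, 1/3)-weighted average: (1/12)·(24/5) + (1/4)·(11/5) + (1/3)·(4/5) + (1/3)·(4) = 51/20.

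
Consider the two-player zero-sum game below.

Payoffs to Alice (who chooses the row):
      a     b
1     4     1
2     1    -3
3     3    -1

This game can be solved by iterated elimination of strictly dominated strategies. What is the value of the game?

1

Column a is strictly dominated by b for Bob (1<4, -3<1, -1<3); eliminate a.
Row 3 is strictly dominated by row 1 (1>-1); eliminate 3.
Row 2 is strictly dominated by row 1 (1>-3); eliminate 2.
Only (1, b) remains, with payoff 1.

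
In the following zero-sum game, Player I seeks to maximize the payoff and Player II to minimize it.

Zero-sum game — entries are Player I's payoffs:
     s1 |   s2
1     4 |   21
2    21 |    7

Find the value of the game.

Row minima are 4 and 7, so Player I's maximin is 7; column maxima are 21 and 21, so Player II's minimax is 21. These differ, so the equilibrium is in mixed strategies.
Let Player I play 1 with probability p. Player II is indifferent when 4p + 21(1−p) = 21p + 7(1−p), giving p = 14/31.
Let Player II play s1 with probability q. Player I is indifferent when 4q + 21(1−q) = 21q + 7(1−q), giving q = 14/31.
The value is 4·(14/31) + (21)·(17/31) = 413/31.

413/31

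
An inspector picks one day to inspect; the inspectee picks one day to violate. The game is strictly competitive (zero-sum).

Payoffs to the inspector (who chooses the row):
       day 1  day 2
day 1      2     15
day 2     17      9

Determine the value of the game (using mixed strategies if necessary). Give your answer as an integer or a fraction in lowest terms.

Row minima are 2 and 9, so the inspector's maximin is 9; column maxima are 17 and 15, so the inspectee's minimax is 15. These differ, so the equilibrium is in mixed strategies.
Let the inspector play day 1 with probability p. The inspectee is indifferent when 2p + 17(1−p) = 15p + 9(1−p), giving p = 8/21.
Let the inspectee play day 1 with probability q. The inspector is indifferent when 2q + 15(1−q) = 17q + 9(1−q), giving q = 2/7.
The value is 2·(2/7) + (15)·(5/7) = 79/7.

79/7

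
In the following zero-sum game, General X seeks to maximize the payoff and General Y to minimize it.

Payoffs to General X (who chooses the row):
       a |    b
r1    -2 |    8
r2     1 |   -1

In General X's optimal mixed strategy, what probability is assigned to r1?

Row minima are -2 and -1, so General X's maximin is -1; column maxima are 1 and 8, so General Y's minimax is 1. These differ, so the equilibrium is in mixed strategies.
Let General X play r1 with probability p. General Y is indifferent when −2p + (1−p) = 8p − (1−p), giving p = 1/6.

1/6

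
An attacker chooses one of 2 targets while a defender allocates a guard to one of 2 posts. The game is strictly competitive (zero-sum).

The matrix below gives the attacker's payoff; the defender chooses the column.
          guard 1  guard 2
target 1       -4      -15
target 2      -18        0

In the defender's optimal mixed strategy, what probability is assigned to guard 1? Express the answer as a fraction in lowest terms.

Row minima are -15 and -18, so the attacker's maximin is -15; column maxima are -4 and 0, so the defender's minimax is -4. These differ, so the equilibrium is in mixed strategies.
Let the defender play guard 1 with probability q. The attacker is indifferent when −4q − 15(1−q) = −18q, giving q = 15/29.

15/29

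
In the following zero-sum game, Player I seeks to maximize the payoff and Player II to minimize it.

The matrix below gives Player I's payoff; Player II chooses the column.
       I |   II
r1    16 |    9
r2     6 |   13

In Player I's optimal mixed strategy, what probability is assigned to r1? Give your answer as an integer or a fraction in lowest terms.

1/2

Row minima are 9 and 6, so Player I's maximin is 9; column maxima are 16 and 13, so Player II's minimax is 13. These differ, so the equilibrium is in mixed strategies.
Let Player I play r1 with probability p. Player II is indifferent when 16p + 6(1−p) = 9p + 13(1−p), giving p = 1/2.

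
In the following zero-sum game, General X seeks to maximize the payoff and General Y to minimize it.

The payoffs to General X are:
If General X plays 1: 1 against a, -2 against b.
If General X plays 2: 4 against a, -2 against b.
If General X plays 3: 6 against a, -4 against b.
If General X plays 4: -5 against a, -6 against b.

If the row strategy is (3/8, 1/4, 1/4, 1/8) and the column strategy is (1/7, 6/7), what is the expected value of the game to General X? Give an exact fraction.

-9/4

Against (1/7, 6/7), each row's expected payoff is 1: -11/7; 2: -8/7; 3: -18/7; 4: -41/7.
Taking the (3/8, 1/4, 1/4, 1/8)-weighted average: (3/8)·(-11/7) + (1/4)·(-8/7) + (1/4)·(-18/7) + (1/8)·(-41/7) = -9/4.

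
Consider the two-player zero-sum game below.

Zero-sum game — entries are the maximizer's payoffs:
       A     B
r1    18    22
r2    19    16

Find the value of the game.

130/7

Row minima are 18 and 16, so the maximizer's maximin is 18; column maxima are 19 and 22, so the minimizer's minimax is 19. These differ, so the equilibrium is in mixed strategies.
Let the maximizer play r1 with probability p. The minimizer is indifferent when 18p + 19(1−p) = 22p + 16(1−p), giving p = 3/7.
Let the minimizer play A with probability q. The maximizer is indifferent when 18q + 22(1−q) = 19q + 16(1−q), giving q = 6/7.
The value is 18·(6/7) + (22)·(1/7) = 130/7.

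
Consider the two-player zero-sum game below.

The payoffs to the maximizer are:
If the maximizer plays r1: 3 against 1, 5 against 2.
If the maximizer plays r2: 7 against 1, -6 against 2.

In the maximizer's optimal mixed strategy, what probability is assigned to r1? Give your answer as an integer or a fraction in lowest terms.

13/15

Row minima are 3 and -6, so the maximizer's maximin is 3; column maxima are 7 and 5, so the minimizer's minimax is 5. These differ, so the equilibrium is in mixed strategies.
Let the maximizer play r1 with probability p. The minimizer is indifferent when 3p + 7(1−p) = 5p − 6(1−p), giving p = 13/15.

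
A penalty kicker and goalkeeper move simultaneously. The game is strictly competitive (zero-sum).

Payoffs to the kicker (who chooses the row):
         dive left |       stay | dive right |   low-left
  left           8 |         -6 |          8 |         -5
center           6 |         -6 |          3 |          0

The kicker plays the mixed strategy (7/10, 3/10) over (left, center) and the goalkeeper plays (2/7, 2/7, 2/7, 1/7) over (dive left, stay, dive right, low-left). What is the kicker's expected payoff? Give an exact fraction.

123/70

Against (2/7, 2/7, 2/7, 1/7), each row's expected payoff is left: 15/7; center: 6/7.
Taking the (7/10, 3/10)-weighted average: (7/10)·(15/7) + (3/10)·(6/7) = 123/70.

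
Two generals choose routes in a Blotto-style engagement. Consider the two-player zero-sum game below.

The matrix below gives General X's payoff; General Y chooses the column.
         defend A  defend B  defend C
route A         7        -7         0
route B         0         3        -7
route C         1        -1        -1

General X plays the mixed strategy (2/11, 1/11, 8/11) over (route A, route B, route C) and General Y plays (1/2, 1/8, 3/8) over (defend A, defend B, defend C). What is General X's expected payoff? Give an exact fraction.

Against (1/2, 1/8, 3/8), each row's expected payoff is route A: 21/8; route B: -9/4; route C: 0.
Taking the (2/11, 1/11, 8/11)-weighted average: (2/11)·(21/8) + (1/11)·(-9/4) + (8/11)·(0) = 3/11.

3/11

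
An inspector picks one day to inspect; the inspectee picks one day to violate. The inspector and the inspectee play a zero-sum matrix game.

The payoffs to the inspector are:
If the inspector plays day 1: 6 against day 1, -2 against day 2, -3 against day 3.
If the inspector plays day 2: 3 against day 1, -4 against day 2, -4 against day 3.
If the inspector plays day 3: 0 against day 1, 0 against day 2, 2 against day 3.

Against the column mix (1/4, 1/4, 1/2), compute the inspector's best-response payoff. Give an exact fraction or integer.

day 1: (6)·(1/4) + (-2)·(1/4) + (-3)·(1/2) = -1/2.
day 2: (3)·(1/4) + (-4)·(1/4) + (-4)·(1/2) = -9/4.
day 3: (0)·(1/4) + (0)·(1/4) + (2)·(1/2) = 1.
The best pure response is day 3 with expected payoff 1.

1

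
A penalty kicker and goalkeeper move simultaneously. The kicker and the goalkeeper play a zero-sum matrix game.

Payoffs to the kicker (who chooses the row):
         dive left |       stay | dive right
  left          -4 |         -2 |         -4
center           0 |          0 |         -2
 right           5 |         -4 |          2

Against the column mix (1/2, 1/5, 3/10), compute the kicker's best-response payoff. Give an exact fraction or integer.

23/10

left: (-4)·(1/2) + (-2)·(1/5) + (-4)·(3/10) = -18/5.
center: (0)·(1/2) + (0)·(1/5) + (-2)·(3/10) = -3/5.
right: (5)·(1/2) + (-4)·(1/5) + (2)·(3/10) = 23/10.
The best pure response is right with expected payoff 23/10.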